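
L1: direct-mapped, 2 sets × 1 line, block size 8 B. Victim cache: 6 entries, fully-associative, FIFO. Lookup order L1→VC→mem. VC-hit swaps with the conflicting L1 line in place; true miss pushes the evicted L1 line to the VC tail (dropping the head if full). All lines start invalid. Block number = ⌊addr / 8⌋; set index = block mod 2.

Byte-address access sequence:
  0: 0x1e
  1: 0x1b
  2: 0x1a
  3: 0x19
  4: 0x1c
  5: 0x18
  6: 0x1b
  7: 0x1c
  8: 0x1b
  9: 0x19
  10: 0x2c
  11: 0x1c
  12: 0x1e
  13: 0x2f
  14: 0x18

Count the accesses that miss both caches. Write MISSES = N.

#0 0x1e→b3/s1 MISS; vc=[]
#1 0x1b→b3/s1 L1-HIT; vc=[]
#2 0x1a→b3/s1 L1-HIT; vc=[]
#3 0x19→b3/s1 L1-HIT; vc=[]
#4 0x1c→b3/s1 L1-HIT; vc=[]
#5 0x18→b3/s1 L1-HIT; vc=[]
#6 0x1b→b3/s1 L1-HIT; vc=[]
#7 0x1c→b3/s1 L1-HIT; vc=[]
#8 0x1b→b3/s1 L1-HIT; vc=[]
#9 0x19→b3/s1 L1-HIT; vc=[]
#10 0x2c→b5/s1 MISS; vc=[3]
#11 0x1c→b3/s1 VC-HIT; vc=[5]
#12 0x1e→b3/s1 L1-HIT; vc=[5]
#13 0x2f→b5/s1 VC-HIT; vc=[3]
#14 0x18→b3/s1 VC-HIT; vc=[5]

MISSES = 2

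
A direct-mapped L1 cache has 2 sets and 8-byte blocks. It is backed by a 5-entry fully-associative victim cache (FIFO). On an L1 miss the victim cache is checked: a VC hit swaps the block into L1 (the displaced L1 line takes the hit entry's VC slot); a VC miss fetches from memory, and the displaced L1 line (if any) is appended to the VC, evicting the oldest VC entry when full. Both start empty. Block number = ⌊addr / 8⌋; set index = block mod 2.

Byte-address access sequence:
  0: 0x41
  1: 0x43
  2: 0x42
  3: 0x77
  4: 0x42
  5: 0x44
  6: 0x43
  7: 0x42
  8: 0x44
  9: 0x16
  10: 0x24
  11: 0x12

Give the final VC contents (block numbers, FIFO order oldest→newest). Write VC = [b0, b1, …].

VC = [14, 8, 4]

  [0] addr=0x41 blk=8 s=0: MISS | VC []
  [1] addr=0x43 blk=8 s=0: L1-HIT | VC []
  [2] addr=0x42 blk=8 s=0: L1-HIT | VC []
  [3] addr=0x77 blk=14 s=0: MISS | VC [8]
  [4] addr=0x42 blk=8 s=0: VC-HIT | VC [14]
  [5] addr=0x44 blk=8 s=0: L1-HIT | VC [14]
  [6] addr=0x43 blk=8 s=0: L1-HIT | VC [14]
  [7] addr=0x42 blk=8 s=0: L1-HIT | VC [14]
  [8] addr=0x44 blk=8 s=0: L1-HIT | VC [14]
  [9] addr=0x16 blk=2 s=0: MISS | VC [14, 8]
  [10] addr=0x24 blk=4 s=0: MISS | VC [14, 8, 2]
  [11] addr=0x12 blk=2 s=0: VC-HIT | VC [14, 8, 4]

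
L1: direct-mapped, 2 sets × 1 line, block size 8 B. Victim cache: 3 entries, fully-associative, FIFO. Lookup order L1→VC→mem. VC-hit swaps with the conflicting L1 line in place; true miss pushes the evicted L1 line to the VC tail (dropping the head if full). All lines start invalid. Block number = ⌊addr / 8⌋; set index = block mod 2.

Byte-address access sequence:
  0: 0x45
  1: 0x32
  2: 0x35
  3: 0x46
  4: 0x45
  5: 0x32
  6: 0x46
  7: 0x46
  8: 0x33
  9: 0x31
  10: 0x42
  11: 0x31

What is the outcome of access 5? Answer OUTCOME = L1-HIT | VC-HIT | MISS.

  [0] addr=0x45 blk=8 s=0: MISS | VC []
  [1] addr=0x32 blk=6 s=0: MISS | VC [8]
  [2] addr=0x35 blk=6 s=0: L1-HIT | VC [8]
  [3] addr=0x46 blk=8 s=0: VC-HIT | VC [6]
  [4] addr=0x45 blk=8 s=0: L1-HIT | VC [6]
  [5] addr=0x32 blk=6 s=0: VC-HIT | VC [8]
  [6] addr=0x46 blk=8 s=0: VC-HIT | VC [6]
  [7] addr=0x46 blk=8 s=0: L1-HIT | VC [6]
  [8] addr=0x33 blk=6 s=0: VC-HIT | VC [8]
  [9] addr=0x31 blk=6 s=0: L1-HIT | VC [8]
  [10] addr=0x42 blk=8 s=0: VC-HIT | VC [6]
  [11] addr=0x31 blk=6 s=0: VC-HIT | VC [8]

OUTCOME = VC-HIT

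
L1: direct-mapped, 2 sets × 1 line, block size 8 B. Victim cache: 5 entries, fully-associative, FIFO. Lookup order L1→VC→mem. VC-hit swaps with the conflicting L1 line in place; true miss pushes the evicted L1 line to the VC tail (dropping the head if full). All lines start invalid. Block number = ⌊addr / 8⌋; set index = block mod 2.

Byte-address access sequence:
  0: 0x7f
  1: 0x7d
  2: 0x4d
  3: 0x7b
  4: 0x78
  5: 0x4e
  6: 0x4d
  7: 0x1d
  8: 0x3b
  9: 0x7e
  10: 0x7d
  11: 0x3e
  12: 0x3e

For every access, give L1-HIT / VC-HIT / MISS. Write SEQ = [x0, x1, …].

0: 0x7f (blk 15, set 1) → MISS  vc=[]
1: 0x7d (blk 15, set 1) → L1-HIT  vc=[]
2: 0x4d (blk 9, set 1) → MISS  vc=[15]
3: 0x7b (blk 15, set 1) → VC-HIT  vc=[9]
4: 0x78 (blk 15, set 1) → L1-HIT  vc=[9]
5: 0x4e (blk 9, set 1) → VC-HIT  vc=[15]
6: 0x4d (blk 9, set 1) → L1-HIT  vc=[15]
7: 0x1d (blk 3, set 1) → MISS  vc=[15, 9]
8: 0x3b (blk 7, set 1) → MISS  vc=[15, 9, 3]
9: 0x7e (blk 15, set 1) → VC-HIT  vc=[7, 9, 3]
10: 0x7d (blk 15, set 1) → L1-HIT  vc=[7, 9, 3]
11: 0x3e (blk 7, set 1) → VC-HIT  vc=[15, 9, 3]
12: 0x3e (blk 7, set 1) → L1-HIT  vc=[15, 9, 3]

SEQ = [MISS, L1-HIT, MISS, VC-HIT, L1-HIT, VC-HIT, L1-HIT, MISS, MISS, VC-HIT, L1-HIT, VC-HIT, L1-HIT]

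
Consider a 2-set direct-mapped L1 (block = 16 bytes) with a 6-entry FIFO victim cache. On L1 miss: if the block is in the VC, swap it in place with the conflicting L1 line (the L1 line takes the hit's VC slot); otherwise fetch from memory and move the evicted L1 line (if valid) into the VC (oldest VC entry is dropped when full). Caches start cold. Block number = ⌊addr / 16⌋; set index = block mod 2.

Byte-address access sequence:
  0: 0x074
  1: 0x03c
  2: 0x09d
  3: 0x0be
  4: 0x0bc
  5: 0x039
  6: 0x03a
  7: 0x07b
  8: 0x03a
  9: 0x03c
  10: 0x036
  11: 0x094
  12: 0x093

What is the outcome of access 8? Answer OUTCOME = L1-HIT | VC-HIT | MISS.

OUTCOME = VC-HIT

0: 0x74 (blk 7, set 1) → MISS  vc=[]
1: 0x3c (blk 3, set 1) → MISS  vc=[7]
2: 0x9d (blk 9, set 1) → MISS  vc=[7, 3]
3: 0xbe (blk 11, set 1) → MISS  vc=[7, 3, 9]
4: 0xbc (blk 11, set 1) → L1-HIT  vc=[7, 3, 9]
5: 0x39 (blk 3, set 1) → VC-HIT  vc=[7, 11, 9]
6: 0x3a (blk 3, set 1) → L1-HIT  vc=[7, 11, 9]
7: 0x7b (blk 7, set 1) → VC-HIT  vc=[3, 11, 9]
8: 0x3a (blk 3, set 1) → VC-HIT  vc=[7, 11, 9]
9: 0x3c (blk 3, set 1) → L1-HIT  vc=[7, 11, 9]
10: 0x36 (blk 3, set 1) → L1-HIT  vc=[7, 11, 9]
11: 0x94 (blk 9, set 1) → VC-HIT  vc=[7, 11, 3]
12: 0x93 (blk 9, set 1) → L1-HIT  vc=[7, 11, 3]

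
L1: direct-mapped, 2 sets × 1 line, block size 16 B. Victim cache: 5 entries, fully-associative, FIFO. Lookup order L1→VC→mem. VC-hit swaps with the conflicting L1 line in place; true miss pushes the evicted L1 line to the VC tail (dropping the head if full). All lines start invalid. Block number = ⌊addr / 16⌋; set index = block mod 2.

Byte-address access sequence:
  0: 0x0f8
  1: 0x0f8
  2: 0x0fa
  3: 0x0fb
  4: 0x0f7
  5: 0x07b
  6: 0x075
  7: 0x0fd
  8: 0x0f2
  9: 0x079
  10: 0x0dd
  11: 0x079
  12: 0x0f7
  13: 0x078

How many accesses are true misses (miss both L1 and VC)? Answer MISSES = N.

MISSES = 3

#0 0xf8→b15/s1 MISS; vc=[]
#1 0xf8→b15/s1 L1-HIT; vc=[]
#2 0xfa→b15/s1 L1-HIT; vc=[]
#3 0xfb→b15/s1 L1-HIT; vc=[]
#4 0xf7→b15/s1 L1-HIT; vc=[]
#5 0x7b→b7/s1 MISS; vc=[15]
#6 0x75→b7/s1 L1-HIT; vc=[15]
#7 0xfd→b15/s1 VC-HIT; vc=[7]
#8 0xf2→b15/s1 L1-HIT; vc=[7]
#9 0x79→b7/s1 VC-HIT; vc=[15]
#10 0xdd→b13/s1 MISS; vc=[15,7]
#11 0x79→b7/s1 VC-HIT; vc=[15,13]
#12 0xf7→b15/s1 VC-HIT; vc=[7,13]
#13 0x78→b7/s1 VC-HIT; vc=[15,13]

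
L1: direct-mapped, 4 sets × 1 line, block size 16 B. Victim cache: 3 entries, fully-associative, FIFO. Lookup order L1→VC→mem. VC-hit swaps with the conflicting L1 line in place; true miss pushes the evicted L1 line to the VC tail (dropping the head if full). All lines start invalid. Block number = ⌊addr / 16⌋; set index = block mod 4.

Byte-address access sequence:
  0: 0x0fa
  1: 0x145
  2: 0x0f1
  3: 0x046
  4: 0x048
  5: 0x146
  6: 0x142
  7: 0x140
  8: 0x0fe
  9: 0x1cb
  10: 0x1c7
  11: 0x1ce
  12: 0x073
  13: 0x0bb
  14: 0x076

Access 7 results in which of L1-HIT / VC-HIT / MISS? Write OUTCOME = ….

0: 0xfa (blk 15, set 3) → MISS  vc=[]
1: 0x145 (blk 20, set 0) → MISS  vc=[]
2: 0xf1 (blk 15, set 3) → L1-HIT  vc=[]
3: 0x46 (blk 4, set 0) → MISS  vc=[20]
4: 0x48 (blk 4, set 0) → L1-HIT  vc=[20]
5: 0x146 (blk 20, set 0) → VC-HIT  vc=[4]
6: 0x142 (blk 20, set 0) → L1-HIT  vc=[4]
7: 0x140 (blk 20, set 0) → L1-HIT  vc=[4]
8: 0xfe (blk 15, set 3) → L1-HIT  vc=[4]
9: 0x1cb (blk 28, set 0) → MISS  vc=[4, 20]
10: 0x1c7 (blk 28, set 0) → L1-HIT  vc=[4, 20]
11: 0x1ce (blk 28, set 0) → L1-HIT  vc=[4, 20]
12: 0x73 (blk 7, set 3) → MISS  vc=[4, 20, 15]
13: 0xbb (blk 11, set 3) → MISS  vc=[20, 15, 7]
14: 0x76 (blk 7, set 3) → VC-HIT  vc=[20, 15, 11]

OUTCOME = L1-HIT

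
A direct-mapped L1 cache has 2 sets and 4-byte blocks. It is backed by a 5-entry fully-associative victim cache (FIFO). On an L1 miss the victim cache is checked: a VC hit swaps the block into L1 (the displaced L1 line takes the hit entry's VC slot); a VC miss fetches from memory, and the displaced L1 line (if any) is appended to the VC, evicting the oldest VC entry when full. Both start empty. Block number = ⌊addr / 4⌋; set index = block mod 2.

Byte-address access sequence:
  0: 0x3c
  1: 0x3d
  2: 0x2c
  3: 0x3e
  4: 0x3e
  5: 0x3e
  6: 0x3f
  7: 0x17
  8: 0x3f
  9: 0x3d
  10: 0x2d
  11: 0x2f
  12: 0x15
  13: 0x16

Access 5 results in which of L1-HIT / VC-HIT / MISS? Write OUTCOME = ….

OUTCOME = L1-HIT

#0 0x3c→b15/s1 MISS; vc=[]
#1 0x3d→b15/s1 L1-HIT; vc=[]
#2 0x2c→b11/s1 MISS; vc=[15]
#3 0x3e→b15/s1 VC-HIT; vc=[11]
#4 0x3e→b15/s1 L1-HIT; vc=[11]
#5 0x3e→b15/s1 L1-HIT; vc=[11]
#6 0x3f→b15/s1 L1-HIT; vc=[11]
#7 0x17→b5/s1 MISS; vc=[11,15]
#8 0x3f→b15/s1 VC-HIT; vc=[11,5]
#9 0x3d→b15/s1 L1-HIT; vc=[11,5]
#10 0x2d→b11/s1 VC-HIT; vc=[15,5]
#11 0x2f→b11/s1 L1-HIT; vc=[15,5]
#12 0x15→b5/s1 VC-HIT; vc=[15,11]
#13 0x16→b5/s1 L1-HIT; vc=[15,11]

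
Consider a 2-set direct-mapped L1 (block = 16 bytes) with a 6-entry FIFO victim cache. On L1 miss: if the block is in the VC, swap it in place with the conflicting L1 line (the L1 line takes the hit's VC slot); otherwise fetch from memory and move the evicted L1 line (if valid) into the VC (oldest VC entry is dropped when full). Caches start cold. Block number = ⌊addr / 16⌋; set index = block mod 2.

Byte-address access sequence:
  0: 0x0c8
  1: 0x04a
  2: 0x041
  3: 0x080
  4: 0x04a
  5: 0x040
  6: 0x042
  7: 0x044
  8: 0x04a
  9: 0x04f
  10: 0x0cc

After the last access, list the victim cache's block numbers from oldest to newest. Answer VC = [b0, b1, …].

  [0] addr=0xc8 blk=12 s=0: MISS | VC []
  [1] addr=0x4a blk=4 s=0: MISS | VC [12]
  [2] addr=0x41 blk=4 s=0: L1-HIT | VC [12]
  [3] addr=0x80 blk=8 s=0: MISS | VC [12, 4]
  [4] addr=0x4a blk=4 s=0: VC-HIT | VC [12, 8]
  [5] addr=0x40 blk=4 s=0: L1-HIT | VC [12, 8]
  [6] addr=0x42 blk=4 s=0: L1-HIT | VC [12, 8]
  [7] addr=0x44 blk=4 s=0: L1-HIT | VC [12, 8]
  [8] addr=0x4a blk=4 s=0: L1-HIT | VC [12, 8]
  [9] addr=0x4f blk=4 s=0: L1-HIT | VC [12, 8]
  [10] addr=0xcc blk=12 s=0: VC-HIT | VC [4, 8]

VC = [4, 8]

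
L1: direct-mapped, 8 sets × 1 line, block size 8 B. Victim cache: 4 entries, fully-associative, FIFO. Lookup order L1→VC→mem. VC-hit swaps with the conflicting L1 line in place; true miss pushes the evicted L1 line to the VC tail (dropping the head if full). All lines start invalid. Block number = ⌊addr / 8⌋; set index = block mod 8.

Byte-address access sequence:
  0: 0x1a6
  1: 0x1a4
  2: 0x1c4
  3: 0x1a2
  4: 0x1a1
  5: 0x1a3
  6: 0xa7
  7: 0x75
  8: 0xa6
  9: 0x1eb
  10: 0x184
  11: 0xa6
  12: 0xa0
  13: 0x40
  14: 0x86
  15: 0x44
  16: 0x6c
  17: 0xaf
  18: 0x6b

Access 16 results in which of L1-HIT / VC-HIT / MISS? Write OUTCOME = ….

0: 0x1a6 (blk 52, set 4) → MISS  vc=[]
1: 0x1a4 (blk 52, set 4) → L1-HIT  vc=[]
2: 0x1c4 (blk 56, set 0) → MISS  vc=[]
3: 0x1a2 (blk 52, set 4) → L1-HIT  vc=[]
4: 0x1a1 (blk 52, set 4) → L1-HIT  vc=[]
5: 0x1a3 (blk 52, set 4) → L1-HIT  vc=[]
6: 0xa7 (blk 20, set 4) → MISS  vc=[52]
7: 0x75 (blk 14, set 6) → MISS  vc=[52]
8: 0xa6 (blk 20, set 4) → L1-HIT  vc=[52]
9: 0x1eb (blk 61, set 5) → MISS  vc=[52]
10: 0x184 (blk 48, set 0) → MISS  vc=[52, 56]
11: 0xa6 (blk 20, set 4) → L1-HIT  vc=[52, 56]
12: 0xa0 (blk 20, set 4) → L1-HIT  vc=[52, 56]
13: 0x40 (blk 8, set 0) → MISS  vc=[52, 56, 48]
14: 0x86 (blk 16, set 0) → MISS  vc=[52, 56, 48, 8]
15: 0x44 (blk 8, set 0) → VC-HIT  vc=[52, 56, 48, 16]
16: 0x6c (blk 13, set 5) → MISS  vc=[56, 48, 16, 61]
17: 0xaf (blk 21, set 5) → MISS  vc=[48, 16, 61, 13]
18: 0x6b (blk 13, set 5) → VC-HIT  vc=[48, 16, 61, 21]

OUTCOME = MISS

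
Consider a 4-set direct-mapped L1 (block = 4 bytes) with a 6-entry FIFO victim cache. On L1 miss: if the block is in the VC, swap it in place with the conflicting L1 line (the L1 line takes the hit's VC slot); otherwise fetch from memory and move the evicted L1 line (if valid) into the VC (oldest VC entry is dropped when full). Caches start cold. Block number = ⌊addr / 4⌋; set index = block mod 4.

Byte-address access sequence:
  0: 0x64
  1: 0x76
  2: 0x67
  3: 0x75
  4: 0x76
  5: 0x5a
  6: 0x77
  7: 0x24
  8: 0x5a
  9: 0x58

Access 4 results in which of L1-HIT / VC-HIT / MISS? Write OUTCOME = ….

OUTCOME = L1-HIT

0: 0x64 (blk 25, set 1) → MISS  vc=[]
1: 0x76 (blk 29, set 1) → MISS  vc=[25]
2: 0x67 (blk 25, set 1) → VC-HIT  vc=[29]
3: 0x75 (blk 29, set 1) → VC-HIT  vc=[25]
4: 0x76 (blk 29, set 1) → L1-HIT  vc=[25]
5: 0x5a (blk 22, set 2) → MISS  vc=[25]
6: 0x77 (blk 29, set 1) → L1-HIT  vc=[25]
7: 0x24 (blk 9, set 1) → MISS  vc=[25, 29]
8: 0x5a (blk 22, set 2) → L1-HIT  vc=[25, 29]
9: 0x58 (blk 22, set 2) → L1-HIT  vc=[25, 29]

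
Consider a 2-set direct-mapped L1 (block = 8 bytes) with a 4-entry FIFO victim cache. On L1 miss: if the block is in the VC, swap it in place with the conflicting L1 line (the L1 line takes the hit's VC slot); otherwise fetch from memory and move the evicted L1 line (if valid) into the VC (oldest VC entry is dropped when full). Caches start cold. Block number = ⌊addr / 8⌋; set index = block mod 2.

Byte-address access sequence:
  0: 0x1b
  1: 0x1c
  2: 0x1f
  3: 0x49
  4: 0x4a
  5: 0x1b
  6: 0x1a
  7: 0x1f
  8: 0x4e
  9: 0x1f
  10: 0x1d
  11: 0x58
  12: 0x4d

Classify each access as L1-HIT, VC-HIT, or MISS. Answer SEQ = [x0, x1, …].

SEQ = [MISS, L1-HIT, L1-HIT, MISS, L1-HIT, VC-HIT, L1-HIT, L1-HIT, VC-HIT, VC-HIT, L1-HIT, MISS, VC-HIT]

  [0] addr=0x1b blk=3 s=1: MISS | VC []
  [1] addr=0x1c blk=3 s=1: L1-HIT | VC []
  [2] addr=0x1f blk=3 s=1: L1-HIT | VC []
  [3] addr=0x49 blk=9 s=1: MISS | VC [3]
  [4] addr=0x4a blk=9 s=1: L1-HIT | VC [3]
  [5] addr=0x1b blk=3 s=1: VC-HIT | VC [9]
  [6] addr=0x1a blk=3 s=1: L1-HIT | VC [9]
  [7] addr=0x1f blk=3 s=1: L1-HIT | VC [9]
  [8] addr=0x4e blk=9 s=1: VC-HIT | VC [3]
  [9] addr=0x1f blk=3 s=1: VC-HIT | VC [9]
  [10] addr=0x1d blk=3 s=1: L1-HIT | VC [9]
  [11] addr=0x58 blk=11 s=1: MISS | VC [9, 3]
  [12] addr=0x4d blk=9 s=1: VC-HIT | VC [11, 3]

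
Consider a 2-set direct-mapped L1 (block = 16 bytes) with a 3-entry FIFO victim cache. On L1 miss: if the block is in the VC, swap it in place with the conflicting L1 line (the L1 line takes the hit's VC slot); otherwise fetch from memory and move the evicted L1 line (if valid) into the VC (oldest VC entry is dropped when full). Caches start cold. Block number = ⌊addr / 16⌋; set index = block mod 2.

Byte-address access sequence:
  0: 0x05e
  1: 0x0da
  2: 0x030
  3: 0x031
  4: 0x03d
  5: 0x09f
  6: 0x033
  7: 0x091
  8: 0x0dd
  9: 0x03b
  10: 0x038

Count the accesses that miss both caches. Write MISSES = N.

  [0] addr=0x5e blk=5 s=1: MISS | VC []
  [1] addr=0xda blk=13 s=1: MISS | VC [5]
  [2] addr=0x30 blk=3 s=1: MISS | VC [5, 13]
  [3] addr=0x31 blk=3 s=1: L1-HIT | VC [5, 13]
  [4] addr=0x3d blk=3 s=1: L1-HIT | VC [5, 13]
  [5] addr=0x9f blk=9 s=1: MISS | VC [5, 13, 3]
  [6] addr=0x33 blk=3 s=1: VC-HIT | VC [5, 13, 9]
  [7] addr=0x91 blk=9 s=1: VC-HIT | VC [5, 13, 3]
  [8] addr=0xdd blk=13 s=1: VC-HIT | VC [5, 9, 3]
  [9] addr=0x3b blk=3 s=1: VC-HIT | VC [5, 9, 13]
  [10] addr=0x38 blk=3 s=1: L1-HIT | VC [5, 9, 13]

MISSES = 4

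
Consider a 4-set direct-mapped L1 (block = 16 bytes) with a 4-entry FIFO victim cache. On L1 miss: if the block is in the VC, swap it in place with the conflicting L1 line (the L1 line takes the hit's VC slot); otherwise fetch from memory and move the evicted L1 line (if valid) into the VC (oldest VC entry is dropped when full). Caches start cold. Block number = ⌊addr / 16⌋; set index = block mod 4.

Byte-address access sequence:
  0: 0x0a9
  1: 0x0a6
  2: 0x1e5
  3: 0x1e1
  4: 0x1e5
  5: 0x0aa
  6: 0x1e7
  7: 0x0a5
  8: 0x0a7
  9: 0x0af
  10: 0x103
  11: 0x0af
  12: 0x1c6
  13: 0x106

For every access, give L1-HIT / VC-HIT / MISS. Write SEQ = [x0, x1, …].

SEQ = [MISS, L1-HIT, MISS, L1-HIT, L1-HIT, VC-HIT, VC-HIT, VC-HIT, L1-HIT, L1-HIT, MISS, L1-HIT, MISS, VC-HIT]

  [0] addr=0xa9 blk=10 s=2: MISS | VC []
  [1] addr=0xa6 blk=10 s=2: L1-HIT | VC []
  [2] addr=0x1e5 blk=30 s=2: MISS | VC [10]
  [3] addr=0x1e1 blk=30 s=2: L1-HIT | VC [10]
  [4] addr=0x1e5 blk=30 s=2: L1-HIT | VC [10]
  [5] addr=0xaa blk=10 s=2: VC-HIT | VC [30]
  [6] addr=0x1e7 blk=30 s=2: VC-HIT | VC [10]
  [7] addr=0xa5 blk=10 s=2: VC-HIT | VC [30]
  [8] addr=0xa7 blk=10 s=2: L1-HIT | VC [30]
  [9] addr=0xaf blk=10 s=2: L1-HIT | VC [30]
  [10] addr=0x103 blk=16 s=0: MISS | VC [30]
  [11] addr=0xaf blk=10 s=2: L1-HIT | VC [30]
  [12] addr=0x1c6 blk=28 s=0: MISS | VC [30, 16]
  [13] addr=0x106 blk=16 s=0: VC-HIT | VC [30, 28]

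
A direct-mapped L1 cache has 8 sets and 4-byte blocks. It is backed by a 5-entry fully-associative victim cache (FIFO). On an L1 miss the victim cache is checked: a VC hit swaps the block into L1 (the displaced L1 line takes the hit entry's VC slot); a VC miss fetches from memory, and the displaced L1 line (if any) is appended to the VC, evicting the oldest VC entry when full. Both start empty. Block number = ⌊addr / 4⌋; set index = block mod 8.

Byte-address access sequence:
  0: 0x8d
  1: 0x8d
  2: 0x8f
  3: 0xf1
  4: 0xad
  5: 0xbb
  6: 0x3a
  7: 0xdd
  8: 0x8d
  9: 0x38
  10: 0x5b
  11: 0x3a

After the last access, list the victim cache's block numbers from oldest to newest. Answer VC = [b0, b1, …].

#0 0x8d→b35/s3 MISS; vc=[]
#1 0x8d→b35/s3 L1-HIT; vc=[]
#2 0x8f→b35/s3 L1-HIT; vc=[]
#3 0xf1→b60/s4 MISS; vc=[]
#4 0xad→b43/s3 MISS; vc=[35]
#5 0xbb→b46/s6 MISS; vc=[35]
#6 0x3a→b14/s6 MISS; vc=[35,46]
#7 0xdd→b55/s7 MISS; vc=[35,46]
#8 0x8d→b35/s3 VC-HIT; vc=[43,46]
#9 0x38→b14/s6 L1-HIT; vc=[43,46]
#10 0x5b→b22/s6 MISS; vc=[43,46,14]
#11 0x3a→b14/s6 VC-HIT; vc=[43,46,22]

VC = [43, 46, 22]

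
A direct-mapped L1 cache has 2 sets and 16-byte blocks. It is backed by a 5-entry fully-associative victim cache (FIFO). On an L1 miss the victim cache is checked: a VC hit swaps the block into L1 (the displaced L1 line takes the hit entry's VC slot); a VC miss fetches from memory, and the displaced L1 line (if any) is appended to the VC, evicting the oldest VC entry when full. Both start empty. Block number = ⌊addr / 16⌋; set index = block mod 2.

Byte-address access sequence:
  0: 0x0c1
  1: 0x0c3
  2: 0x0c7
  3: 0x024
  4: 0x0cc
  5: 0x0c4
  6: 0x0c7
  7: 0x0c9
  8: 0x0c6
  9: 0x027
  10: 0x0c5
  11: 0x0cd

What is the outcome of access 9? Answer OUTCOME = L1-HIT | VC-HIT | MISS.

OUTCOME = VC-HIT

#0 0xc1→b12/s0 MISS; vc=[]
#1 0xc3→b12/s0 L1-HIT; vc=[]
#2 0xc7→b12/s0 L1-HIT; vc=[]
#3 0x24→b2/s0 MISS; vc=[12]
#4 0xcc→b12/s0 VC-HIT; vc=[2]
#5 0xc4→b12/s0 L1-HIT; vc=[2]
#6 0xc7→b12/s0 L1-HIT; vc=[2]
#7 0xc9→b12/s0 L1-HIT; vc=[2]
#8 0xc6→b12/s0 L1-HIT; vc=[2]
#9 0x27→b2/s0 VC-HIT; vc=[12]
#10 0xc5→b12/s0 VC-HIT; vc=[2]
#11 0xcd→b12/s0 L1-HIT; vc=[2]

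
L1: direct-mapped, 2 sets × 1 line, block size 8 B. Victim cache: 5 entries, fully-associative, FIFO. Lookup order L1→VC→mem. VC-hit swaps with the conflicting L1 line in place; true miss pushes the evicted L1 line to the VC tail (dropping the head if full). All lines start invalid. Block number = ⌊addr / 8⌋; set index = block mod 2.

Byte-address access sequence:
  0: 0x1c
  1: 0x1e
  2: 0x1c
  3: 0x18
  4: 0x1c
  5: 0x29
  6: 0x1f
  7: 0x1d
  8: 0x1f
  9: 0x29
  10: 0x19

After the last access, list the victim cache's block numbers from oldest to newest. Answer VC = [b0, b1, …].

0: 0x1c (blk 3, set 1) → MISS  vc=[]
1: 0x1e (blk 3, set 1) → L1-HIT  vc=[]
2: 0x1c (blk 3, set 1) → L1-HIT  vc=[]
3: 0x18 (blk 3, set 1) → L1-HIT  vc=[]
4: 0x1c (blk 3, set 1) → L1-HIT  vc=[]
5: 0x29 (blk 5, set 1) → MISS  vc=[3]
6: 0x1f (blk 3, set 1) → VC-HIT  vc=[5]
7: 0x1d (blk 3, set 1) → L1-HIT  vc=[5]
8: 0x1f (blk 3, set 1) → L1-HIT  vc=[5]
9: 0x29 (blk 5, set 1) → VC-HIT  vc=[3]
10: 0x19 (blk 3, set 1) → VC-HIT  vc=[5]

VC = [5]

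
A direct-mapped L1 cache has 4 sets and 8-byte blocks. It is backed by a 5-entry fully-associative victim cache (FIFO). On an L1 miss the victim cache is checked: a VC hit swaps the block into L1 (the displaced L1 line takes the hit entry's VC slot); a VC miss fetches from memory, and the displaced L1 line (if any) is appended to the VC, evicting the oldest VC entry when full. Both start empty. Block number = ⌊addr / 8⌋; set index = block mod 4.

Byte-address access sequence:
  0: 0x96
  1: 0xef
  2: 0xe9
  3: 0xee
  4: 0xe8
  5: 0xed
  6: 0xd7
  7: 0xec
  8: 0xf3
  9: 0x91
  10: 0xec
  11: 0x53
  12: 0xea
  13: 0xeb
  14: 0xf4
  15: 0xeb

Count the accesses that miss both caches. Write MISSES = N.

0: 0x96 (blk 18, set 2) → MISS  vc=[]
1: 0xef (blk 29, set 1) → MISS  vc=[]
2: 0xe9 (blk 29, set 1) → L1-HIT  vc=[]
3: 0xee (blk 29, set 1) → L1-HIT  vc=[]
4: 0xe8 (blk 29, set 1) → L1-HIT  vc=[]
5: 0xed (blk 29, set 1) → L1-HIT  vc=[]
6: 0xd7 (blk 26, set 2) → MISS  vc=[18]
7: 0xec (blk 29, set 1) → L1-HIT  vc=[18]
8: 0xf3 (blk 30, set 2) → MISS  vc=[18, 26]
9: 0x91 (blk 18, set 2) → VC-HIT  vc=[30, 26]
10: 0xec (blk 29, set 1) → L1-HIT  vc=[30, 26]
11: 0x53 (blk 10, set 2) → MISS  vc=[30, 26, 18]
12: 0xea (blk 29, set 1) → L1-HIT  vc=[30, 26, 18]
13: 0xeb (blk 29, set 1) → L1-HIT  vc=[30, 26, 18]
14: 0xf4 (blk 30, set 2) → VC-HIT  vc=[10, 26, 18]
15: 0xeb (blk 29, set 1) → L1-HIT  vc=[10, 26, 18]

MISSES = 5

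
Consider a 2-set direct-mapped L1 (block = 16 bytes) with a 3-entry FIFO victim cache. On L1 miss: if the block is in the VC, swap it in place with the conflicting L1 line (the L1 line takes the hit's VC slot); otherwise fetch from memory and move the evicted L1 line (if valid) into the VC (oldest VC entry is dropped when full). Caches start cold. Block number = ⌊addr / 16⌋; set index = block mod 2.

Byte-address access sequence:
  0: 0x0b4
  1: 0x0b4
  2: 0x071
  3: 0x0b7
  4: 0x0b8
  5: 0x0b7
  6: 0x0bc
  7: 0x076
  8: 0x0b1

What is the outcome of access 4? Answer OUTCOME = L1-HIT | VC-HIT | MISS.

#0 0xb4→b11/s1 MISS; vc=[]
#1 0xb4→b11/s1 L1-HIT; vc=[]
#2 0x71→b7/s1 MISS; vc=[11]
#3 0xb7→b11/s1 VC-HIT; vc=[7]
#4 0xb8→b11/s1 L1-HIT; vc=[7]
#5 0xb7→b11/s1 L1-HIT; vc=[7]
#6 0xbc→b11/s1 L1-HIT; vc=[7]
#7 0x76→b7/s1 VC-HIT; vc=[11]
#8 0xb1→b11/s1 VC-HIT; vc=[7]

OUTCOME = L1-HIT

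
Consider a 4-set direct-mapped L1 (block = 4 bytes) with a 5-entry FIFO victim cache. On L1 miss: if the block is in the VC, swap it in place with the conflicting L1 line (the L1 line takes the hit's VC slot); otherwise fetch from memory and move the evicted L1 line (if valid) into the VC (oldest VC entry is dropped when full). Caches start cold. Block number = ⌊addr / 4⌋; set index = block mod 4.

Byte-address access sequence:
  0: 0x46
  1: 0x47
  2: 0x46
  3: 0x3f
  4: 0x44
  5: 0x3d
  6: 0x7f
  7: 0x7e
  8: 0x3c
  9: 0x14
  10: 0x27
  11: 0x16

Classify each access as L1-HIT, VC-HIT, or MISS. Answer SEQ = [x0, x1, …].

SEQ = [MISS, L1-HIT, L1-HIT, MISS, L1-HIT, L1-HIT, MISS, L1-HIT, VC-HIT, MISS, MISS, VC-HIT]

#0 0x46→b17/s1 MISS; vc=[]
#1 0x47→b17/s1 L1-HIT; vc=[]
#2 0x46→b17/s1 L1-HIT; vc=[]
#3 0x3f→b15/s3 MISS; vc=[]
#4 0x44→b17/s1 L1-HIT; vc=[]
#5 0x3d→b15/s3 L1-HIT; vc=[]
#6 0x7f→b31/s3 MISS; vc=[15]
#7 0x7e→b31/s3 L1-HIT; vc=[15]
#8 0x3c→b15/s3 VC-HIT; vc=[31]
#9 0x14→b5/s1 MISS; vc=[31,17]
#10 0x27→b9/s1 MISS; vc=[31,17,5]
#11 0x16→b5/s1 VC-HIT; vc=[31,17,9]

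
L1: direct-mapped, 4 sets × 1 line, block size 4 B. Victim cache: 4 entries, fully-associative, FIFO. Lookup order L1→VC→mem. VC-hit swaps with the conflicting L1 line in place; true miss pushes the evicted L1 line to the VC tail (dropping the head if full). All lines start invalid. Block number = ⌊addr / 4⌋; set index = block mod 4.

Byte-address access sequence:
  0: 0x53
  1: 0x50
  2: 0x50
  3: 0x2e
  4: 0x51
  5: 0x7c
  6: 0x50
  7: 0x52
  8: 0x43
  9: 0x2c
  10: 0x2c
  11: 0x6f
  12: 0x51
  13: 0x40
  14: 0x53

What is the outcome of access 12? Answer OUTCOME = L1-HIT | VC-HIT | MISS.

  [0] addr=0x53 blk=20 s=0: MISS | VC []
  [1] addr=0x50 blk=20 s=0: L1-HIT | VC []
  [2] addr=0x50 blk=20 s=0: L1-HIT | VC []
  [3] addr=0x2e blk=11 s=3: MISS | VC []
  [4] addr=0x51 blk=20 s=0: L1-HIT | VC []
  [5] addr=0x7c blk=31 s=3: MISS | VC [11]
  [6] addr=0x50 blk=20 s=0: L1-HIT | VC [11]
  [7] addr=0x52 blk=20 s=0: L1-HIT | VC [11]
  [8] addr=0x43 blk=16 s=0: MISS | VC [11, 20]
  [9] addr=0x2c blk=11 s=3: VC-HIT | VC [31, 20]
  [10] addr=0x2c blk=11 s=3: L1-HIT | VC [31, 20]
  [11] addr=0x6f blk=27 s=3: MISS | VC [31, 20, 11]
  [12] addr=0x51 blk=20 s=0: VC-HIT | VC [31, 16, 11]
  [13] addr=0x40 blk=16 s=0: VC-HIT | VC [31, 20, 11]
  [14] addr=0x53 blk=20 s=0: VC-HIT | VC [31, 16, 11]

OUTCOME = VC-HIT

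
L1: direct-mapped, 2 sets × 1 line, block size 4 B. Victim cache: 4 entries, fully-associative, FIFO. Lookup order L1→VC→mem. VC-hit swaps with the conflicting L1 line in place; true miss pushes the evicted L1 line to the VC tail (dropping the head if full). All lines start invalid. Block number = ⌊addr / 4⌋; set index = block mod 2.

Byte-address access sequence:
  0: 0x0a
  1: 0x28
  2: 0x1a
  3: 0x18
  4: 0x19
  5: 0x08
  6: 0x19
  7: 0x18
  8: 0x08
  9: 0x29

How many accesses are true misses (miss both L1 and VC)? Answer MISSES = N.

  [0] addr=0xa blk=2 s=0: MISS | VC []
  [1] addr=0x28 blk=10 s=0: MISS | VC [2]
  [2] addr=0x1a blk=6 s=0: MISS | VC [2, 10]
  [3] addr=0x18 blk=6 s=0: L1-HIT | VC [2, 10]
  [4] addr=0x19 blk=6 s=0: L1-HIT | VC [2, 10]
  [5] addr=0x8 blk=2 s=0: VC-HIT | VC [6, 10]
  [6] addr=0x19 blk=6 s=0: VC-HIT | VC [2, 10]
  [7] addr=0x18 blk=6 s=0: L1-HIT | VC [2, 10]
  [8] addr=0x8 blk=2 s=0: VC-HIT | VC [6, 10]
  [9] addr=0x29 blk=10 s=0: VC-HIT | VC [6, 2]

MISSES = 3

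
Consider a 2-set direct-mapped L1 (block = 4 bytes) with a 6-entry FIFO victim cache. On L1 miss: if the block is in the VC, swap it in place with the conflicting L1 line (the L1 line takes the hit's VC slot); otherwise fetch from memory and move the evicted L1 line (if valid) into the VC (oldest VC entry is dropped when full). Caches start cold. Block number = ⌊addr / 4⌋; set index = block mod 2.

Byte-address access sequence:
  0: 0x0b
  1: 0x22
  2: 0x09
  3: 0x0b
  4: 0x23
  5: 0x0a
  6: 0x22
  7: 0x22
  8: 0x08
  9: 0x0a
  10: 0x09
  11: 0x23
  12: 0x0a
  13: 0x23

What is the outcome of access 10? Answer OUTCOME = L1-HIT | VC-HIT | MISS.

#0 0xb→b2/s0 MISS; vc=[]
#1 0x22→b8/s0 MISS; vc=[2]
#2 0x9→b2/s0 VC-HIT; vc=[8]
#3 0xb→b2/s0 L1-HIT; vc=[8]
#4 0x23→b8/s0 VC-HIT; vc=[2]
#5 0xa→b2/s0 VC-HIT; vc=[8]
#6 0x22→b8/s0 VC-HIT; vc=[2]
#7 0x22→b8/s0 L1-HIT; vc=[2]
#8 0x8→b2/s0 VC-HIT; vc=[8]
#9 0xa→b2/s0 L1-HIT; vc=[8]
#10 0x9→b2/s0 L1-HIT; vc=[8]
#11 0x23→b8/s0 VC-HIT; vc=[2]
#12 0xa→b2/s0 VC-HIT; vc=[8]
#13 0x23→b8/s0 VC-HIT; vc=[2]

OUTCOME = L1-HIT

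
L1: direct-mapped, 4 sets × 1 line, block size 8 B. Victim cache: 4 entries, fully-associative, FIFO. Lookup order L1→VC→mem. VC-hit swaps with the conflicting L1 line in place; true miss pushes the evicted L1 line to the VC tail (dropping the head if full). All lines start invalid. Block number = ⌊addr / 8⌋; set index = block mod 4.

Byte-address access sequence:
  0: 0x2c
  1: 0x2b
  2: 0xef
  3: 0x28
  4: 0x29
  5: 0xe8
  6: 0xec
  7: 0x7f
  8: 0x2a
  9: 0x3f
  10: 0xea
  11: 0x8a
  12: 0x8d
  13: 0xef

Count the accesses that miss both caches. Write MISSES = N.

0: 0x2c (blk 5, set 1) → MISS  vc=[]
1: 0x2b (blk 5, set 1) → L1-HIT  vc=[]
2: 0xef (blk 29, set 1) → MISS  vc=[5]
3: 0x28 (blk 5, set 1) → VC-HIT  vc=[29]
4: 0x29 (blk 5, set 1) → L1-HIT  vc=[29]
5: 0xe8 (blk 29, set 1) → VC-HIT  vc=[5]
6: 0xec (blk 29, set 1) → L1-HIT  vc=[5]
7: 0x7f (blk 15, set 3) → MISS  vc=[5]
8: 0x2a (blk 5, set 1) → VC-HIT  vc=[29]
9: 0x3f (blk 7, set 3) → MISS  vc=[29, 15]
10: 0xea (blk 29, set 1) → VC-HIT  vc=[5, 15]
11: 0x8a (blk 17, set 1) → MISS  vc=[5, 15, 29]
12: 0x8d (blk 17, set 1) → L1-HIT  vc=[5, 15, 29]
13: 0xef (blk 29, set 1) → VC-HIT  vc=[5, 15, 17]

MISSES = 5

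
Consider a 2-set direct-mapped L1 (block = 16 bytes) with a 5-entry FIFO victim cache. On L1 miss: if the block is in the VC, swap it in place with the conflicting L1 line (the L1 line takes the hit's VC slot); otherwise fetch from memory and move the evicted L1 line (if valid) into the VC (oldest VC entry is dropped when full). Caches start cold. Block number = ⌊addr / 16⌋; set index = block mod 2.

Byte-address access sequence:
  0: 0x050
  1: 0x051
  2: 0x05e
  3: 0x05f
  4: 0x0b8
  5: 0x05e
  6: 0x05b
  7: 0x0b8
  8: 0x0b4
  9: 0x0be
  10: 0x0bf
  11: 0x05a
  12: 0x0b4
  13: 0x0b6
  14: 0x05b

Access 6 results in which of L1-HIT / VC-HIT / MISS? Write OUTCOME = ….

OUTCOME = L1-HIT

  [0] addr=0x50 blk=5 s=1: MISS | VC []
  [1] addr=0x51 blk=5 s=1: L1-HIT | VC []
  [2] addr=0x5e blk=5 s=1: L1-HIT | VC []
  [3] addr=0x5f blk=5 s=1: L1-HIT | VC []
  [4] addr=0xb8 blk=11 s=1: MISS | VC [5]
  [5] addr=0x5e blk=5 s=1: VC-HIT | VC [11]
  [6] addr=0x5b blk=5 s=1: L1-HIT | VC [11]
  [7] addr=0xb8 blk=11 s=1: VC-HIT | VC [5]
  [8] addr=0xb4 blk=11 s=1: L1-HIT | VC [5]
  [9] addr=0xbe blk=11 s=1: L1-HIT | VC [5]
  [10] addr=0xbf blk=11 s=1: L1-HIT | VC [5]
  [11] addr=0x5a blk=5 s=1: VC-HIT | VC [11]
  [12] addr=0xb4 blk=11 s=1: VC-HIT | VC [5]
  [13] addr=0xb6 blk=11 s=1: L1-HIT | VC [5]
  [14] addr=0x5b blk=5 s=1: VC-HIT | VC [11]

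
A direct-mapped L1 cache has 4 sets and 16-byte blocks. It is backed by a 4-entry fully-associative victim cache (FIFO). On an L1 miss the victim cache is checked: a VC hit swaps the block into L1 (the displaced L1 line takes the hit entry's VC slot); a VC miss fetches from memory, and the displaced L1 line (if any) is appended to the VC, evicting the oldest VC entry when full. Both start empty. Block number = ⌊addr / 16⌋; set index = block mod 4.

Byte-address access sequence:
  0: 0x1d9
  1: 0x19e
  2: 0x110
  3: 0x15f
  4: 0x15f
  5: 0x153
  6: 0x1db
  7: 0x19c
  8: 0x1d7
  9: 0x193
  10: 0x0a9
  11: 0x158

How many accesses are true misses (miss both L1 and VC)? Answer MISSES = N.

MISSES = 5

0: 0x1d9 (blk 29, set 1) → MISS  vc=[]
1: 0x19e (blk 25, set 1) → MISS  vc=[29]
2: 0x110 (blk 17, set 1) → MISS  vc=[29, 25]
3: 0x15f (blk 21, set 1) → MISS  vc=[29, 25, 17]
4: 0x15f (blk 21, set 1) → L1-HIT  vc=[29, 25, 17]
5: 0x153 (blk 21, set 1) → L1-HIT  vc=[29, 25, 17]
6: 0x1db (blk 29, set 1) → VC-HIT  vc=[21, 25, 17]
7: 0x19c (blk 25, set 1) → VC-HIT  vc=[21, 29, 17]
8: 0x1d7 (blk 29, set 1) → VC-HIT  vc=[21, 25, 17]
9: 0x193 (blk 25, set 1) → VC-HIT  vc=[21, 29, 17]
10: 0xa9 (blk 10, set 2) → MISS  vc=[21, 29, 17]
11: 0x158 (blk 21, set 1) → VC-HIT  vc=[25, 29, 17]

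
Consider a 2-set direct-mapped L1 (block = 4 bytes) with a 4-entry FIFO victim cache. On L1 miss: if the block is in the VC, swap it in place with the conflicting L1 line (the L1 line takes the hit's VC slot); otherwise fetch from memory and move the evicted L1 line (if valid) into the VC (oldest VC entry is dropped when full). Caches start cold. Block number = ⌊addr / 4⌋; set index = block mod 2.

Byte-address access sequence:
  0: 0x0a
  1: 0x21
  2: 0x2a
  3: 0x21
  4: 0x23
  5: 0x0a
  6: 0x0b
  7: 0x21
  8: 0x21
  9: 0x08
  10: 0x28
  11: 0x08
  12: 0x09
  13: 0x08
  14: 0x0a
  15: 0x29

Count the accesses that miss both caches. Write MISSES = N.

#0 0xa→b2/s0 MISS; vc=[]
#1 0x21→b8/s0 MISS; vc=[2]
#2 0x2a→b10/s0 MISS; vc=[2,8]
#3 0x21→b8/s0 VC-HIT; vc=[2,10]
#4 0x23→b8/s0 L1-HIT; vc=[2,10]
#5 0xa→b2/s0 VC-HIT; vc=[8,10]
#6 0xb→b2/s0 L1-HIT; vc=[8,10]
#7 0x21→b8/s0 VC-HIT; vc=[2,10]
#8 0x21→b8/s0 L1-HIT; vc=[2,10]
#9 0x8→b2/s0 VC-HIT; vc=[8,10]
#10 0x28→b10/s0 VC-HIT; vc=[8,2]
#11 0x8→b2/s0 VC-HIT; vc=[8,10]
#12 0x9→b2/s0 L1-HIT; vc=[8,10]
#13 0x8→b2/s0 L1-HIT; vc=[8,10]
#14 0xa→b2/s0 L1-HIT; vc=[8,10]
#15 0x29→b10/s0 VC-HIT; vc=[8,2]

MISSES = 3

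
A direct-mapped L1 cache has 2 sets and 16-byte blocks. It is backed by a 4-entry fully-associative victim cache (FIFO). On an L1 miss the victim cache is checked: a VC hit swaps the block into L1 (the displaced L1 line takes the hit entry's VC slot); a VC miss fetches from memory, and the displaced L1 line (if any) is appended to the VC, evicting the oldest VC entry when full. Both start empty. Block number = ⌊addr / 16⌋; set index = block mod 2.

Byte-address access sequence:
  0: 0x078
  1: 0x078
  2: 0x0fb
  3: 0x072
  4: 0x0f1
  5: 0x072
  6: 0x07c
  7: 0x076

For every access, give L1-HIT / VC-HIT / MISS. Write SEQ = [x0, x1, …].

0: 0x78 (blk 7, set 1) → MISS  vc=[]
1: 0x78 (blk 7, set 1) → L1-HIT  vc=[]
2: 0xfb (blk 15, set 1) → MISS  vc=[7]
3: 0x72 (blk 7, set 1) → VC-HIT  vc=[15]
4: 0xf1 (blk 15, set 1) → VC-HIT  vc=[7]
5: 0x72 (blk 7, set 1) → VC-HIT  vc=[15]
6: 0x7c (blk 7, set 1) → L1-HIT  vc=[15]
7: 0x76 (blk 7, set 1) → L1-HIT  vc=[15]

SEQ = [MISS, L1-HIT, MISS, VC-HIT, VC-HIT, VC-HIT, L1-HIT, L1-HIT]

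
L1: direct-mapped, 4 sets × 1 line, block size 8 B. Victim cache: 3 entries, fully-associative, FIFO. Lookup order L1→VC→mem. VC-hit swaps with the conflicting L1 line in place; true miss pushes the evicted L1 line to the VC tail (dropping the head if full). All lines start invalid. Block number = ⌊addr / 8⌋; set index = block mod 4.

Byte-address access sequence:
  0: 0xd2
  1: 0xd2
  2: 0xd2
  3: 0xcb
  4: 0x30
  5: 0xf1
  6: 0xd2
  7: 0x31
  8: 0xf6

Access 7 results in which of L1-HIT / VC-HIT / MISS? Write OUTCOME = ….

0: 0xd2 (blk 26, set 2) → MISS  vc=[]
1: 0xd2 (blk 26, set 2) → L1-HIT  vc=[]
2: 0xd2 (blk 26, set 2) → L1-HIT  vc=[]
3: 0xcb (blk 25, set 1) → MISS  vc=[]
4: 0x30 (blk 6, set 2) → MISS  vc=[26]
5: 0xf1 (blk 30, set 2) → MISS  vc=[26, 6]
6: 0xd2 (blk 26, set 2) → VC-HIT  vc=[30, 6]
7: 0x31 (blk 6, set 2) → VC-HIT  vc=[30, 26]
8: 0xf6 (blk 30, set 2) → VC-HIT  vc=[6, 26]

OUTCOME = VC-HIT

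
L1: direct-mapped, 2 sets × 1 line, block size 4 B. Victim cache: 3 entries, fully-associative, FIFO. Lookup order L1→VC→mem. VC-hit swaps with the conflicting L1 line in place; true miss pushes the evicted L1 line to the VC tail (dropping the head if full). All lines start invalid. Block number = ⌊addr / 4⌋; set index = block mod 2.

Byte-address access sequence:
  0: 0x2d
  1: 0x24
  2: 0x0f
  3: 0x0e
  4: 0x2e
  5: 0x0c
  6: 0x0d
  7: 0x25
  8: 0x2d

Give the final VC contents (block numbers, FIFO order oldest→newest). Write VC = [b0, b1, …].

#0 0x2d→b11/s1 MISS; vc=[]
#1 0x24→b9/s1 MISS; vc=[11]
#2 0xf→b3/s1 MISS; vc=[11,9]
#3 0xe→b3/s1 L1-HIT; vc=[11,9]
#4 0x2e→b11/s1 VC-HIT; vc=[3,9]
#5 0xc→b3/s1 VC-HIT; vc=[11,9]
#6 0xd→b3/s1 L1-HIT; vc=[11,9]
#7 0x25→b9/s1 VC-HIT; vc=[11,3]
#8 0x2d→b11/s1 VC-HIT; vc=[9,3]

VC = [9, 3]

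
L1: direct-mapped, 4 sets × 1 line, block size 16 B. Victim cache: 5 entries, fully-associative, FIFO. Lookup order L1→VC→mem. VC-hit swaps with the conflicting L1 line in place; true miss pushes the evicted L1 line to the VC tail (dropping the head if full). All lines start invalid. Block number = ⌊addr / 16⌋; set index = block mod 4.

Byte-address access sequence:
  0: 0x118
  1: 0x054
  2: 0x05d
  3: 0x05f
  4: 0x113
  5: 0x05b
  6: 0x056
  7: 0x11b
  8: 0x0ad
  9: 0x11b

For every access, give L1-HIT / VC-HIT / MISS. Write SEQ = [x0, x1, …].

#0 0x118→b17/s1 MISS; vc=[]
#1 0x54→b5/s1 MISS; vc=[17]
#2 0x5d→b5/s1 L1-HIT; vc=[17]
#3 0x5f→b5/s1 L1-HIT; vc=[17]
#4 0x113→b17/s1 VC-HIT; vc=[5]
#5 0x5b→b5/s1 VC-HIT; vc=[17]
#6 0x56→b5/s1 L1-HIT; vc=[17]
#7 0x11b→b17/s1 VC-HIT; vc=[5]
#8 0xad→b10/s2 MISS; vc=[5]
#9 0x11b→b17/s1 L1-HIT; vc=[5]

SEQ = [MISS, MISS, L1-HIT, L1-HIT, VC-HIT, VC-HIT, L1-HIT, VC-HIT, MISS, L1-HIT]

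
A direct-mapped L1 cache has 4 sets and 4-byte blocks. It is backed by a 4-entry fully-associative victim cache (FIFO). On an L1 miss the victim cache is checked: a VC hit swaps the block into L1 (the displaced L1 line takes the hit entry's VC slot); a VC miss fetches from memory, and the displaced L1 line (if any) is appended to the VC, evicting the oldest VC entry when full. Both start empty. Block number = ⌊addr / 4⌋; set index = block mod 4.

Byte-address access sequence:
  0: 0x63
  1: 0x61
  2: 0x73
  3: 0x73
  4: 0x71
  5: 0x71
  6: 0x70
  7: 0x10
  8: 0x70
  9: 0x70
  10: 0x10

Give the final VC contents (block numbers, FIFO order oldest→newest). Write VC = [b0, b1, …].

0: 0x63 (blk 24, set 0) → MISS  vc=[]
1: 0x61 (blk 24, set 0) → L1-HIT  vc=[]
2: 0x73 (blk 28, set 0) → MISS  vc=[24]
3: 0x73 (blk 28, set 0) → L1-HIT  vc=[24]
4: 0x71 (blk 28, set 0) → L1-HIT  vc=[24]
5: 0x71 (blk 28, set 0) → L1-HIT  vc=[24]
6: 0x70 (blk 28, set 0) → L1-HIT  vc=[24]
7: 0x10 (blk 4, set 0) → MISS  vc=[24, 28]
8: 0x70 (blk 28, set 0) → VC-HIT  vc=[24, 4]
9: 0x70 (blk 28, set 0) → L1-HIT  vc=[24, 4]
10: 0x10 (blk 4, set 0) → VC-HIT  vc=[24, 28]

VC = [24, 28]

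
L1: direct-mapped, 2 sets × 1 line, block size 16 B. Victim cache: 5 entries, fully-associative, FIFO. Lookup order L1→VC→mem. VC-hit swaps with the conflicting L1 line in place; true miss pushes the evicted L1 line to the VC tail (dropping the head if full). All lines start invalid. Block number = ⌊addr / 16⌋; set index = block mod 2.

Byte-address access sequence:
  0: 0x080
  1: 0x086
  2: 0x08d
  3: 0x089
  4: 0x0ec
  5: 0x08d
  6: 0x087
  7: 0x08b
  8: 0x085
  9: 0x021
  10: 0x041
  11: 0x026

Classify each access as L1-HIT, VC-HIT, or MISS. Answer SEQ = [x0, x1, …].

0: 0x80 (blk 8, set 0) → MISS  vc=[]
1: 0x86 (blk 8, set 0) → L1-HIT  vc=[]
2: 0x8d (blk 8, set 0) → L1-HIT  vc=[]
3: 0x89 (blk 8, set 0) → L1-HIT  vc=[]
4: 0xec (blk 14, set 0) → MISS  vc=[8]
5: 0x8d (blk 8, set 0) → VC-HIT  vc=[14]
6: 0x87 (blk 8, set 0) → L1-HIT  vc=[14]
7: 0x8b (blk 8, set 0) → L1-HIT  vc=[14]
8: 0x85 (blk 8, set 0) → L1-HIT  vc=[14]
9: 0x21 (blk 2, set 0) → MISS  vc=[14, 8]
10: 0x41 (blk 4, set 0) → MISS  vc=[14, 8, 2]
11: 0x26 (blk 2, set 0) → VC-HIT  vc=[14, 8, 4]

SEQ = [MISS, L1-HIT, L1-HIT, L1-HIT, MISS, VC-HIT, L1-HIT, L1-HIT, L1-HIT, MISS, MISS, VC-HIT]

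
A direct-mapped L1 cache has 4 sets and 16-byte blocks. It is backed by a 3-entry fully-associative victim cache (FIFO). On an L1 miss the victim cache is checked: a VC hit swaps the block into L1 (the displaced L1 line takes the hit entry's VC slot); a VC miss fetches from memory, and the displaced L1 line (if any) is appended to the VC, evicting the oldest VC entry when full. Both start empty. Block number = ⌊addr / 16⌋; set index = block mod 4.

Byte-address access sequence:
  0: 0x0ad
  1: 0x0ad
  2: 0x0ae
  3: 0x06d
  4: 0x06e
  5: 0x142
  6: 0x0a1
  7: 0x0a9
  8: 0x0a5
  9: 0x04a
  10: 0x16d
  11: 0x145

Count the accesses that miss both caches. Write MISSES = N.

0: 0xad (blk 10, set 2) → MISS  vc=[]
1: 0xad (blk 10, set 2) → L1-HIT  vc=[]
2: 0xae (blk 10, set 2) → L1-HIT  vc=[]
3: 0x6d (blk 6, set 2) → MISS  vc=[10]
4: 0x6e (blk 6, set 2) → L1-HIT  vc=[10]
5: 0x142 (blk 20, set 0) → MISS  vc=[10]
6: 0xa1 (blk 10, set 2) → VC-HIT  vc=[6]
7: 0xa9 (blk 10, set 2) → L1-HIT  vc=[6]
8: 0xa5 (blk 10, set 2) → L1-HIT  vc=[6]
9: 0x4a (blk 4, set 0) → MISS  vc=[6, 20]
10: 0x16d (blk 22, set 2) → MISS  vc=[6, 20, 10]
11: 0x145 (blk 20, set 0) → VC-HIT  vc=[6, 4, 10]

MISSES = 5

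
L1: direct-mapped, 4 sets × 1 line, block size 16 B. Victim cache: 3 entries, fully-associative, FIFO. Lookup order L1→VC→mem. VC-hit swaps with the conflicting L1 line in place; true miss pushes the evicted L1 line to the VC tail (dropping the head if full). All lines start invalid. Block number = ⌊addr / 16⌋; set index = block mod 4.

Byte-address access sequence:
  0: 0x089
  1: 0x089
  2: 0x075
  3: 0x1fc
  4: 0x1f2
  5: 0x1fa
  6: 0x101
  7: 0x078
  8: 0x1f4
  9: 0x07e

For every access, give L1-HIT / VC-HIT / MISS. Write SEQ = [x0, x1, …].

  [0] addr=0x89 blk=8 s=0: MISS | VC []
  [1] addr=0x89 blk=8 s=0: L1-HIT | VC []
  [2] addr=0x75 blk=7 s=3: MISS | VC []
  [3] addr=0x1fc blk=31 s=3: MISS | VC [7]
  [4] addr=0x1f2 blk=31 s=3: L1-HIT | VC [7]
  [5] addr=0x1fa blk=31 s=3: L1-HIT | VC [7]
  [6] addr=0x101 blk=16 s=0: MISS | VC [7, 8]
  [7] addr=0x78 blk=7 s=3: VC-HIT | VC [31, 8]
  [8] addr=0x1f4 blk=31 s=3: VC-HIT | VC [7, 8]
  [9] addr=0x7e blk=7 s=3: VC-HIT | VC [31, 8]

SEQ = [MISS, L1-HIT, MISS, MISS, L1-HIT, L1-HIT, MISS, VC-HIT, VC-HIT, VC-HIT]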